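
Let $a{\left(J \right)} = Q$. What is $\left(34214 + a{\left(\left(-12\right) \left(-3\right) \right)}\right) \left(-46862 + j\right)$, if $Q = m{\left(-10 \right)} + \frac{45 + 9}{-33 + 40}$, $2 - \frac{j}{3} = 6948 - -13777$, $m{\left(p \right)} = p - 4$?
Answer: $- \frac{26107909074}{7} \approx -3.7297 \cdot 10^{9}$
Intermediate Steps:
$m{\left(p \right)} = -4 + p$
$j = -62169$ ($j = 6 - 3 \left(6948 - -13777\right) = 6 - 3 \left(6948 + 13777\right) = 6 - 62175 = -62169$)
$Q = - \frac{44}{7}$ ($Q = \left(-4 - 10\right) + \frac{45 + 9}{-33 + 40} = -14 + \frac{54}{7} = - \frac{44}{7} \approx -6.2857$)
$a{\left(J \right)} = - \frac{44}{7}$
$\left(34214 + a{\left(\left(-12\right) \left(-3\right) \right)}\right) \left(-46862 + j\right) = \left(34214 - \frac{44}{7}\right) \left(-46862 - 62169\right) = \frac{239454}{7} \left(-109031\right) = - \frac{26107909074}{7}$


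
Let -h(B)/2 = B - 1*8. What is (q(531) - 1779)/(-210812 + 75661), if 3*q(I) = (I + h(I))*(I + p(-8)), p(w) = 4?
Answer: 280862/405453 ≈ 0.69271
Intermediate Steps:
h(B) = 16 - 2*B (h(B) = -2*(B - 1*8) = -2*(B - 8) = -2*(-8 + B) = 16 - 2*B)
q(I) = (4 + I)*(16 - I)/3 (q(I) = ((I + (16 - 2*I))*(I + 4))/3 = ((16 - I)*(4 + I))/3 = ((4 + I)*(16 - I))/3 = (4 + I)*(16 - I)/3)
(q(531) - 1779)/(-210812 + 75661) = ((64/3 + 4*531 - ⅓*531²) - 1779)/(-210812 + 75661) = ((64/3 + 2124 - ⅓*281961) - 1779)/(-135151) = ((64/3 + 2124 - 93987) - 1779)*(-1/135151) = (-275525/3 - 1779)*(-1/135151) = -280862/3*(-1/135151) = 280862/405453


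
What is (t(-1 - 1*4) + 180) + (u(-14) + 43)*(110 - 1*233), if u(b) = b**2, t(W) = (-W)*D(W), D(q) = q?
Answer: -29242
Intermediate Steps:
t(W) = -W**2 (t(W) = (-W)*W = -W**2)
(t(-1 - 1*4) + 180) + (u(-14) + 43)*(110 - 1*233) = (-(-1 - 1*4)**2 + 180) + ((-14)**2 + 43)*(110 - 1*233) = (-(-1 - 4)**2 + 180) + (196 + 43)*(110 - 233) = (-1*(-5)**2 + 180) + 239*(-123) = (-1*25 + 180) - 29397 = (-25 + 180) - 29397 = 155 - 29397 = -29242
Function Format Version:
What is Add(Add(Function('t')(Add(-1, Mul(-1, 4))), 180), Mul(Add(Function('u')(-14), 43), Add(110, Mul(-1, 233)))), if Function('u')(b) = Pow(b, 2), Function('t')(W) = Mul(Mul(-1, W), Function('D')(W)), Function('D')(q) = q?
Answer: -29242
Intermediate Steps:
Function('t')(W) = Mul(-1, Pow(W, 2)) (Function('t')(W) = Mul(Mul(-1, W), W) = Mul(-1, Pow(W, 2)))
Add(Add(Function('t')(Add(-1, Mul(-1, 4))), 180), Mul(Add(Function('u')(-14), 43), Add(110, Mul(-1, 233)))) = Add(Add(Mul(-1, Pow(Add(-1, Mul(-1, 4)), 2)), 180), Mul(Add(Pow(-14, 2), 43), Add(110, Mul(-1, 233)))) = Add(Add(Mul(-1, Pow(Add(-1, -4), 2)), 180), Mul(Add(196, 43), Add(110, -233))) = Add(Add(Mul(-1, Pow(-5, 2)), 180), Mul(239, -123)) = Add(Add(Mul(-1, 25), 180), -29397) = Add(Add(-25, 180), -29397) = Add(155, -29397) = -29242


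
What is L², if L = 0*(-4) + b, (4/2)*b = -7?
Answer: 49/4 ≈ 12.250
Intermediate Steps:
b = -7/2 (b = (½)*(-7) = -7/2 ≈ -3.5000)
L = -7/2 (L = 0*(-4) - 7/2 = 0 - 7/2 = -7/2 ≈ -3.5000)
L² = (-7/2)² = 49/4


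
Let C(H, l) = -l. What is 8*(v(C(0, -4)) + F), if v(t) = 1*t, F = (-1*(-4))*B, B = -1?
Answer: 0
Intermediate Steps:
F = -4 (F = -1*(-4)*(-1) = 4*(-1) = -4)
v(t) = t
8*(v(C(0, -4)) + F) = 8*(-1*(-4) - 4) = 8*(4 - 4) = 8*0 = 0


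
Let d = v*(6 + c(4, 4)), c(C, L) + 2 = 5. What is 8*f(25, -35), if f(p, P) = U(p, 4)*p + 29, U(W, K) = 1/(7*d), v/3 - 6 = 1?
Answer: 307136/1323 ≈ 232.15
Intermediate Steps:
v = 21 (v = 18 + 3*1 = 18 + 3 = 21)
c(C, L) = 3 (c(C, L) = -2 + 5 = 3)
d = 189 (d = 21*(6 + 3) = 21*9 = 189)
U(W, K) = 1/1323 (U(W, K) = 1/(7*189) = (1/7)*(1/189) = 1/1323)
f(p, P) = 29 + p/1323 (f(p, P) = p/1323 + 29 = 29 + p/1323)
8*f(25, -35) = 8*(29 + (1/1323)*25) = 8*(29 + 25/1323) = 8*(38392/1323) = 307136/1323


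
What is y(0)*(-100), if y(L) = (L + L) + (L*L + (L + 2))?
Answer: -200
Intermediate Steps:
y(L) = 2 + L² + 3*L (y(L) = 2*L + (L² + (2 + L)) = 2*L + (2 + L + L²) = 2 + L² + 3*L)
y(0)*(-100) = (2 + 0² + 3*0)*(-100) = (2 + 0 + 0)*(-100) = 2*(-100) = -200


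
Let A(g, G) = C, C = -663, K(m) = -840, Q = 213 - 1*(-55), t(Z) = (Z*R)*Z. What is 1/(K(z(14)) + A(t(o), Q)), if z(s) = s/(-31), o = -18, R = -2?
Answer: -1/1503 ≈ -0.00066534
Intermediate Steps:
t(Z) = -2*Z**2 (t(Z) = (Z*(-2))*Z = (-2*Z)*Z = -2*Z**2)
z(s) = -s/31 (z(s) = s*(-1/31) = -s/31)
Q = 268 (Q = 213 + 55 = 268)
A(g, G) = -663
1/(K(z(14)) + A(t(o), Q)) = 1/(-840 - 663) = 1/(-1503) = -1/1503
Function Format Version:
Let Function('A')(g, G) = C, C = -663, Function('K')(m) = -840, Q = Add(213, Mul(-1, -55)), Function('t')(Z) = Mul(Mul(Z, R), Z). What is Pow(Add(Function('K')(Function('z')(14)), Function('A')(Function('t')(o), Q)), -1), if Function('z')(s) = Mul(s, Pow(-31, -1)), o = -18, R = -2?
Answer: Rational(-1, 1503) ≈ -0.00066534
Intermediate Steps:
Function('t')(Z) = Mul(-2, Pow(Z, 2)) (Function('t')(Z) = Mul(Mul(Z, -2), Z) = Mul(Mul(-2, Z), Z) = Mul(-2, Pow(Z, 2)))
Function('z')(s) = Mul(Rational(-1, 31), s) (Function('z')(s) = Mul(s, Rational(-1, 31)) = Mul(Rational(-1, 31), s))
Q = 268 (Q = Add(213, 55) = 268)
Function('A')(g, G) = -663
Pow(Add(Function('K')(Function('z')(14)), Function('A')(Function('t')(o), Q)), -1) = Pow(Add(-840, -663), -1) = Pow(-1503, -1) = Rational(-1, 1503)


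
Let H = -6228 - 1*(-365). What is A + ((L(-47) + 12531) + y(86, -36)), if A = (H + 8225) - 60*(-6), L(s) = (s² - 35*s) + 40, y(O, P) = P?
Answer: 19111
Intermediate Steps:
L(s) = 40 + s² - 35*s
H = -5863 (H = -6228 + 365 = -5863)
A = 2722 (A = (-5863 + 8225) - 60*(-6) = 2362 + 360 = 2722)
A + ((L(-47) + 12531) + y(86, -36)) = 2722 + (((40 + (-47)² - 35*(-47)) + 12531) - 36) = 2722 + (((40 + 2209 + 1645) + 12531) - 36) = 2722 + ((3894 + 12531) - 36) = 2722 + (16425 - 36) = 2722 + 16389 = 19111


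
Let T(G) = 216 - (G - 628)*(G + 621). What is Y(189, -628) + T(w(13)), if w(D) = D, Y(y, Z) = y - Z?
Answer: 390943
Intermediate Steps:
T(G) = 216 - (-628 + G)*(621 + G)
Y(189, -628) + T(w(13)) = (189 - 1*(-628)) + (390204 - 1*13**2 + 7*13) = (189 + 628) + (390204 - 1*169 + 91) = 817 + (390204 - 169 + 91) = 817 + 390126 = 390943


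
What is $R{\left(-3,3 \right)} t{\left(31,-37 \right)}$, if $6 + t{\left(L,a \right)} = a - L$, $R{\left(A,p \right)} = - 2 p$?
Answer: $444$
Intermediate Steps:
$t{\left(L,a \right)} = -6 + a - L$ ($t{\left(L,a \right)} = -6 - \left(L - a\right) = -6 + a - L$)
$R{\left(-3,3 \right)} t{\left(31,-37 \right)} = \left(-2\right) 3 \left(-6 - 37 - 31\right) = - 6 \left(-6 - 37 - 31\right) = \left(-6\right) \left(-74\right) = 444$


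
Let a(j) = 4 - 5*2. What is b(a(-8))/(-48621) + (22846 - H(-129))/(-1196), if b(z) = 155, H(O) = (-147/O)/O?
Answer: -2054204193497/107520673884 ≈ -19.105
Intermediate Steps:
a(j) = -6 (a(j) = 4 - 10 = -6)
H(O) = -147/O**2
b(a(-8))/(-48621) + (22846 - H(-129))/(-1196) = 155/(-48621) + (22846 - (-147)/(-129)**2)/(-1196) = 155*(-1/48621) + (22846 - (-147)/16641)*(-1/1196) = -155/48621 + (22846 - 1*(-49/5547))*(-1/1196) = -155/48621 + (22846 + 49/5547)*(-1/1196) = -155/48621 + (126726811/5547)*(-1/1196) = -155/48621 - 126726811/6634212 = -2054204193497/107520673884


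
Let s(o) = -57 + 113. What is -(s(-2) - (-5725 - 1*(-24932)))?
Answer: 19151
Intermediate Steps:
s(o) = 56
-(s(-2) - (-5725 - 1*(-24932))) = -(56 - (-5725 - 1*(-24932))) = -(56 - (-5725 + 24932)) = -(56 - 1*19207) = -(56 - 19207) = -1*(-19151) = 19151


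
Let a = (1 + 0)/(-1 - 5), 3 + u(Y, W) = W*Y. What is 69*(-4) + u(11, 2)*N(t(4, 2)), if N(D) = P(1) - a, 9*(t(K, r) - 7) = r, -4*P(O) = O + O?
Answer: -847/3 ≈ -282.33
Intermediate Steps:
P(O) = -O/2 (P(O) = -(O + O)/4 = -O/2)
u(Y, W) = -3 + W*Y
a = -1/6 (a = 1/(-6) = 1*(-1/6) = -1/6 ≈ -0.16667)
t(K, r) = 7 + r/9
N(D) = -1/3 (N(D) = -1/2*1 - 1*(-1/6) = -1/2 + 1/6 = -1/3)
69*(-4) + u(11, 2)*N(t(4, 2)) = 69*(-4) + (-3 + 2*11)*(-1/3) = -276 + (-3 + 22)*(-1/3) = -276 + 19*(-1/3) = -276 - 19/3 = -847/3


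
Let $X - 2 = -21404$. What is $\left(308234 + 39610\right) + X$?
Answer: $326442$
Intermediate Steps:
$X = -21402$ ($X = 2 - 21404 = -21402$)
$\left(308234 + 39610\right) + X = \left(308234 + 39610\right) - 21402 = 347844 - 21402 = 326442$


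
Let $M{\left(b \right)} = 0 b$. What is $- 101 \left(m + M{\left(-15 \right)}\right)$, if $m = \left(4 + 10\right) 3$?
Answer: $-4242$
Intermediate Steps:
$M{\left(b \right)} = 0$
$m = 42$ ($m = 14 \cdot 3 = 42$)
$- 101 \left(m + M{\left(-15 \right)}\right) = - 101 \left(42 + 0\right) = \left(-101\right) 42 = -4242$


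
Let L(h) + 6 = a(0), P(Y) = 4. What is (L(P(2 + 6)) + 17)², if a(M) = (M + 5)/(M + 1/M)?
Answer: 121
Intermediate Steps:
a(M) = (5 + M)/(M + 1/M)
L(h) = -6 (L(h) = -6 + 0*(5 + 0)/(1 + 0²) = -6 + 0*5/(1 + 0) = -6 + 0*5/1 = -6 + 0*1*5 = -6 + 0 = -6)
(L(P(2 + 6)) + 17)² = (-6 + 17)² = 11² = 121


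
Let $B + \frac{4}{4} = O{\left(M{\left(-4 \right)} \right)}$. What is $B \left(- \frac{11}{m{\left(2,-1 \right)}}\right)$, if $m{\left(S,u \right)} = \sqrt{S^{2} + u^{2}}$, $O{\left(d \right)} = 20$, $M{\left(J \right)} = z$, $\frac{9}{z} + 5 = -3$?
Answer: $- \frac{209 \sqrt{5}}{5} \approx -93.468$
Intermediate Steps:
$z = - \frac{9}{8}$ ($z = \frac{9}{-5 - 3} = \frac{9}{-8} = 9 \left(- \frac{1}{8}\right) = - \frac{9}{8} \approx -1.125$)
$M{\left(J \right)} = - \frac{9}{8}$
$B = 19$ ($B = -1 + 20 = 19$)
$B \left(- \frac{11}{m{\left(2,-1 \right)}}\right) = 19 \left(- \frac{11}{\sqrt{2^{2} + \left(-1\right)^{2}}}\right) = 19 \left(- \frac{11}{\sqrt{4 + 1}}\right) = 19 \left(- \frac{11}{\sqrt{5}}\right) = 19 \left(- 11 \frac{\sqrt{5}}{5}\right) = 19 \left(- \frac{11 \sqrt{5}}{5}\right) = - \frac{209 \sqrt{5}}{5}$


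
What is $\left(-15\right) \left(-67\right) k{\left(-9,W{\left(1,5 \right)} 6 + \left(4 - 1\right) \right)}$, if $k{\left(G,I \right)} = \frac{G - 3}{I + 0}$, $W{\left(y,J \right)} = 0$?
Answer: $-4020$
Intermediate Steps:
$k{\left(G,I \right)} = \frac{-3 + G}{I}$
$\left(-15\right) \left(-67\right) k{\left(-9,W{\left(1,5 \right)} 6 + \left(4 - 1\right) \right)} = \left(-15\right) \left(-67\right) \frac{-3 - 9}{0 \cdot 6 + \left(4 - 1\right)} = 1005 \frac{1}{0 + \left(4 - 1\right)} \left(-12\right) = 1005 \frac{1}{0 + 3} \left(-12\right) = 1005 \cdot \frac{1}{3} \left(-12\right) = 1005 \left(-4\right) = -4020$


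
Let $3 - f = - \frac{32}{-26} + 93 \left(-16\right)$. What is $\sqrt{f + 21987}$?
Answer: $\frac{\sqrt{3967574}}{13} \approx 153.22$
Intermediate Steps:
$f = \frac{19367}{13}$ ($f = 3 - \left(- \frac{32}{-26} + 93 \left(-16\right)\right) = 3 - \left(\left(-32\right) \left(- \frac{1}{26}\right) - 1488\right) = 3 - \left(\frac{16}{13} - 1488\right) = 3 - - \frac{19328}{13} = 3 + \frac{19328}{13} = \frac{19367}{13} \approx 1489.8$)
$\sqrt{f + 21987} = \sqrt{\frac{19367}{13} + 21987} = \sqrt{\frac{305198}{13}} = \frac{\sqrt{3967574}}{13}$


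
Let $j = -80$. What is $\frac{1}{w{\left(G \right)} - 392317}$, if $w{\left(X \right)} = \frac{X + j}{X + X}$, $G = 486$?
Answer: $- \frac{486}{190665859} \approx -2.549 \cdot 10^{-6}$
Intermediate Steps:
$w{\left(X \right)} = \frac{-80 + X}{2 X}$ ($w{\left(X \right)} = \frac{X - 80}{X + X} = \frac{-80 + X}{2 X}$)
$\frac{1}{w{\left(G \right)} - 392317} = \frac{1}{\frac{-80 + 486}{2 \cdot 486} - 392317} = \frac{1}{\frac{1}{2} \cdot \frac{1}{486} \cdot 406 - 392317} = \frac{1}{\frac{203}{486} - 392317} = \frac{1}{- \frac{190665859}{486}} = - \frac{486}{190665859}$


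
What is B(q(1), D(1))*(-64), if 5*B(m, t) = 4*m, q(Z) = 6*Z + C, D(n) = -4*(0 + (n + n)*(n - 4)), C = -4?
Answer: -512/5 ≈ -102.40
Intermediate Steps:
D(n) = -8*n*(-4 + n) (D(n) = -4*(0 + (2*n)*(-4 + n)) = -4*(0 + 2*n*(-4 + n)) = -8*n*(-4 + n))
q(Z) = -4 + 6*Z (q(Z) = 6*Z - 4 = -4 + 6*Z)
B(m, t) = 4*m/5 (B(m, t) = (4*m)/5 = 4*m/5)
B(q(1), D(1))*(-64) = (4*(-4 + 6*1)/5)*(-64) = (4*(-4 + 6)/5)*(-64) = ((⅘)*2)*(-64) = (8/5)*(-64) = -512/5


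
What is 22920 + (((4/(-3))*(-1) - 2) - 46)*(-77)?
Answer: 79540/3 ≈ 26513.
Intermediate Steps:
22920 + (((4/(-3))*(-1) - 2) - 46)*(-77) = 22920 + (((4*(-⅓))*(-1) - 2) - 46)*(-77) = 22920 + ((-4/3*(-1) - 2) - 46)*(-77) = 22920 + ((4/3 - 2) - 46)*(-77) = 22920 + (-⅔ - 46)*(-77) = 22920 - 140/3*(-77) = 22920 + 10780/3 = 79540/3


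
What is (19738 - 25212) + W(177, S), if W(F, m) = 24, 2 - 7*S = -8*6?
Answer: -5450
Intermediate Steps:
S = 50/7 (S = 2/7 - (-8)*6/7 = 2/7 - 1/7*(-48) = 2/7 + 48/7 = 50/7 ≈ 7.1429)
(19738 - 25212) + W(177, S) = (19738 - 25212) + 24 = -5474 + 24 = -5450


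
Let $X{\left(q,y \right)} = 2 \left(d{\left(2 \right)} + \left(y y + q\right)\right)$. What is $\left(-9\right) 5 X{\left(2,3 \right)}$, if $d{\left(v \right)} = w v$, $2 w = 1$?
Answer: $-1080$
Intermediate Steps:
$w = \frac{1}{2}$ ($w = \frac{1}{2} \cdot 1 = \frac{1}{2} \approx 0.5$)
$d{\left(v \right)} = \frac{v}{2}$
$X{\left(q,y \right)} = 2 + 2 q + 2 y^{2}$ ($X{\left(q,y \right)} = 2 \left(\frac{1}{2} \cdot 2 + \left(y y + q\right)\right) = 2 \left(1 + \left(y^{2} + q\right)\right) = 2 \left(1 + \left(q + y^{2}\right)\right) = 2 \left(1 + q + y^{2}\right) = 2 + 2 q + 2 y^{2}$)
$\left(-9\right) 5 X{\left(2,3 \right)} = \left(-9\right) 5 \left(2 + 2 \cdot 2 + 2 \cdot 3^{2}\right) = - 45 \left(2 + 4 + 2 \cdot 9\right) = - 45 \left(2 + 4 + 18\right) = \left(-45\right) 24 = -1080$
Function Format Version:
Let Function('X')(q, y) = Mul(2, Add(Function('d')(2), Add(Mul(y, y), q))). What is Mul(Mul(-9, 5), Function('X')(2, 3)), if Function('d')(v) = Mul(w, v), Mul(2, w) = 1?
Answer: -1080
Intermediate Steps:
w = Rational(1, 2) (w = Mul(Rational(1, 2), 1) = Rational(1, 2) ≈ 0.50000)
Function('d')(v) = Mul(Rational(1, 2), v)
Function('X')(q, y) = Add(2, Mul(2, q), Mul(2, Pow(y, 2))) (Function('X')(q, y) = Mul(2, Add(Mul(Rational(1, 2), 2), Add(Mul(y, y), q))) = Mul(2, Add(1, Add(Pow(y, 2), q))) = Mul(2, Add(1, Add(q, Pow(y, 2)))) = Mul(2, Add(1, q, Pow(y, 2))) = Add(2, Mul(2, q), Mul(2, Pow(y, 2))))
Mul(Mul(-9, 5), Function('X')(2, 3)) = Mul(Mul(-9, 5), Add(2, Mul(2, 2), Mul(2, Pow(3, 2)))) = Mul(-45, Add(2, 4, Mul(2, 9))) = Mul(-45, Add(2, 4, 18)) = Mul(-45, 24) = -1080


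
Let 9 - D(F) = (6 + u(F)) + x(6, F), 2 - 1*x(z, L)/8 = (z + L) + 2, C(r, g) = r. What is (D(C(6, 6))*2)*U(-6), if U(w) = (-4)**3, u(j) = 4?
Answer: -12160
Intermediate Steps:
x(z, L) = -8*L - 8*z (x(z, L) = 16 - 8*((z + L) + 2) = 16 - 8*((L + z) + 2) = 16 - 8*(2 + L + z) = 16 + (-16 - 8*L - 8*z) = -8*L - 8*z)
D(F) = 47 + 8*F (D(F) = 9 - ((6 + 4) + (-8*F - 8*6)) = 9 - (10 + (-8*F - 48)) = 9 - (10 + (-48 - 8*F)) = 9 - (-38 - 8*F) = 9 + (38 + 8*F) = 47 + 8*F)
U(w) = -64
(D(C(6, 6))*2)*U(-6) = ((47 + 8*6)*2)*(-64) = ((47 + 48)*2)*(-64) = (95*2)*(-64) = 190*(-64) = -12160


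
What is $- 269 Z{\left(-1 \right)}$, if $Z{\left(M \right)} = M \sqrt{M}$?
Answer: $269 i \approx 269.0 i$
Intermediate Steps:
$Z{\left(M \right)} = M^{\frac{3}{2}}$
$- 269 Z{\left(-1 \right)} = - 269 \left(-1\right)^{\frac{3}{2}} = - 269 \left(- i\right) = 269 i$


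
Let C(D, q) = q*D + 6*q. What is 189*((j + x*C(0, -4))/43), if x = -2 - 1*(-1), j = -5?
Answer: 3591/43 ≈ 83.512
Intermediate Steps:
x = -1 (x = -2 + 1 = -1)
C(D, q) = 6*q + D*q (C(D, q) = D*q + 6*q = 6*q + D*q)
189*((j + x*C(0, -4))/43) = 189*((-5 - (-4)*(6 + 0))/43) = 189*((-5 - (-4)*6)*(1/43)) = 189*((-5 - 1*(-24))*(1/43)) = 189*((-5 + 24)*(1/43)) = 189*(19*(1/43)) = 189*(19/43) = 3591/43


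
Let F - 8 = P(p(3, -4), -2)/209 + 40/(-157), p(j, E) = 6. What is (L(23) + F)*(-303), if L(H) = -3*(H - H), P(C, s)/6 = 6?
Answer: -78718188/32813 ≈ -2399.0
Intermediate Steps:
P(C, s) = 36 (P(C, s) = 6*6 = 36)
F = 259796/32813 (F = 8 + (36/209 + 40/(-157)) = 8 + (36*(1/209) + 40*(-1/157)) = 8 + (36/209 - 40/157) = 8 - 2708/32813 = 259796/32813 ≈ 7.9175)
L(H) = 0 (L(H) = -3*0 = 0)
(L(23) + F)*(-303) = (0 + 259796/32813)*(-303) = (259796/32813)*(-303) = -78718188/32813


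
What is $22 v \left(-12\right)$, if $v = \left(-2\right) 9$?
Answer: $4752$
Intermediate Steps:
$v = -18$
$22 v \left(-12\right) = 22 \left(-18\right) \left(-12\right) = \left(-396\right) \left(-12\right) = 4752$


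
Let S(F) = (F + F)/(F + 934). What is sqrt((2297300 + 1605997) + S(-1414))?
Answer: sqrt(14051890410)/60 ≈ 1975.7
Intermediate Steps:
S(F) = 2*F/(934 + F) (S(F) = (2*F)/(934 + F) = 2*F/(934 + F))
sqrt((2297300 + 1605997) + S(-1414)) = sqrt((2297300 + 1605997) + 2*(-1414)/(934 - 1414)) = sqrt(3903297 + 2*(-1414)/(-480)) = sqrt(3903297 + 2*(-1414)*(-1/480)) = sqrt(3903297 + 707/120) = sqrt(468396347/120) = sqrt(14051890410)/60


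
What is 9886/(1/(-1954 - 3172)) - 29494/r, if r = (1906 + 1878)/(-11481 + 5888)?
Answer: -95795823341/1892 ≈ -5.0632e+7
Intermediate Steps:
r = -3784/5593 (r = 3784/(-5593) = 3784*(-1/5593) = -3784/5593 ≈ -0.67656)
9886/(1/(-1954 - 3172)) - 29494/r = 9886/(1/(-1954 - 3172)) - 29494/(-3784/5593) = 9886/(1/(-5126)) - 29494*(-5593/3784) = 9886/(-1/5126) + 82479971/1892 = 9886*(-5126) + 82479971/1892 = -50675636 + 82479971/1892 = -95795823341/1892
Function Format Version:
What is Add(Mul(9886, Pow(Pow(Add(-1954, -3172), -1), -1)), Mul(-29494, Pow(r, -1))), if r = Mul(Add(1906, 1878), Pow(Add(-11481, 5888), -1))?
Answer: Rational(-95795823341, 1892) ≈ -5.0632e+7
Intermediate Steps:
r = Rational(-3784, 5593) (r = Mul(3784, Pow(-5593, -1)) = Mul(3784, Rational(-1, 5593)) = Rational(-3784, 5593) ≈ -0.67656)
Add(Mul(9886, Pow(Pow(Add(-1954, -3172), -1), -1)), Mul(-29494, Pow(r, -1))) = Add(Mul(9886, Pow(Pow(Add(-1954, -3172), -1), -1)), Mul(-29494, Pow(Rational(-3784, 5593), -1))) = Add(Mul(9886, Pow(Pow(-5126, -1), -1)), Mul(-29494, Rational(-5593, 3784))) = Add(Mul(9886, Pow(Rational(-1, 5126), -1)), Rational(82479971, 1892)) = Add(Mul(9886, -5126), Rational(82479971, 1892)) = Add(-50675636, Rational(82479971, 1892)) = Rational(-95795823341, 1892)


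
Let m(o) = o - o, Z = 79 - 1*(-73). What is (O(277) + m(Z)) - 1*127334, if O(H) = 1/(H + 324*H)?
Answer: -11463243349/90025 ≈ -1.2733e+5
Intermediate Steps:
Z = 152 (Z = 79 + 73 = 152)
O(H) = 1/(325*H)
m(o) = 0
(O(277) + m(Z)) - 1*127334 = ((1/325)/277 + 0) - 1*127334 = ((1/325)*(1/277) + 0) - 127334 = (1/90025 + 0) - 127334 = 1/90025 - 127334 = -11463243349/90025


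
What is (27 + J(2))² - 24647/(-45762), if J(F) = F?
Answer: 38510489/45762 ≈ 841.54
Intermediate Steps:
(27 + J(2))² - 24647/(-45762) = (27 + 2)² - 24647/(-45762) = 29² - 24647*(-1)/45762 = 841 - 1*(-24647/45762) = 841 + 24647/45762 = 38510489/45762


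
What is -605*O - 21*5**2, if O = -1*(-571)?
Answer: -345980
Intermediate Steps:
O = 571
-605*O - 21*5**2 = -605*571 - 21*5**2 = -345455 - 21*25 = -345455 - 525 = -345980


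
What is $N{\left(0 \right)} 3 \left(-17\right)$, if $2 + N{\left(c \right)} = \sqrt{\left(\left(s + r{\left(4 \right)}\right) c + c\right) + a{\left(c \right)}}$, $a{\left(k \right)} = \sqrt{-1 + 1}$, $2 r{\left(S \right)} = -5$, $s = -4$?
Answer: $102$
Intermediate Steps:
$r{\left(S \right)} = - \frac{5}{2}$ ($r{\left(S \right)} = \frac{1}{2} \left(-5\right) = - \frac{5}{2}$)
$a{\left(k \right)} = 0$ ($a{\left(k \right)} = \sqrt{0} = 0$)
$N{\left(c \right)} = -2 + \frac{\sqrt{22} \sqrt{- c}}{2}$ ($N{\left(c \right)} = -2 + \sqrt{\left(\left(-4 - \frac{5}{2}\right) c + c\right) + 0} = -2 + \sqrt{\left(- \frac{13 c}{2} + c\right) + 0} = -2 + \sqrt{- \frac{11 c}{2} + 0} = -2 + \sqrt{- \frac{11 c}{2}} = -2 + \frac{\sqrt{22} \sqrt{- c}}{2}$)
$N{\left(0 \right)} 3 \left(-17\right) = \left(-2 + \frac{\sqrt{22} \sqrt{\left(-1\right) 0}}{2}\right) 3 \left(-17\right) = \left(-2 + \frac{\sqrt{22} \sqrt{0}}{2}\right) 3 \left(-17\right) = \left(-2 + \frac{1}{2} \sqrt{22} \cdot 0\right) 3 \left(-17\right) = \left(-2 + 0\right) 3 \left(-17\right) = \left(-2\right) 3 \left(-17\right) = \left(-6\right) \left(-17\right) = 102$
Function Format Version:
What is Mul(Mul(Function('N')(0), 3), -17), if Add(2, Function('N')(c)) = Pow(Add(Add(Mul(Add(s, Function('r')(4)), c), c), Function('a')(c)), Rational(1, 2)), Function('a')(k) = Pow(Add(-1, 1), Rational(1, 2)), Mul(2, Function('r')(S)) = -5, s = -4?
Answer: 102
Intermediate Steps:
Function('r')(S) = Rational(-5, 2) (Function('r')(S) = Mul(Rational(1, 2), -5) = Rational(-5, 2))
Function('a')(k) = 0 (Function('a')(k) = Pow(0, Rational(1, 2)) = 0)
Function('N')(c) = Add(-2, Mul(Rational(1, 2), Pow(22, Rational(1, 2)), Pow(Mul(-1, c), Rational(1, 2)))) (Function('N')(c) = Add(-2, Pow(Add(Add(Mul(Add(-4, Rational(-5, 2)), c), c), 0), Rational(1, 2))) = Add(-2, Pow(Add(Add(Mul(Rational(-13, 2), c), c), 0), Rational(1, 2))) = Add(-2, Pow(Add(Mul(Rational(-11, 2), c), 0), Rational(1, 2))) = Add(-2, Pow(Mul(Rational(-11, 2), c), Rational(1, 2))) = Add(-2, Mul(Rational(1, 2), Pow(22, Rational(1, 2)), Pow(Mul(-1, c), Rational(1, 2)))))
Mul(Mul(Function('N')(0), 3), -17) = Mul(Mul(Add(-2, Mul(Rational(1, 2), Pow(22, Rational(1, 2)), Pow(Mul(-1, 0), Rational(1, 2)))), 3), -17) = Mul(Mul(Add(-2, Mul(Rational(1, 2), Pow(22, Rational(1, 2)), Pow(0, Rational(1, 2)))), 3), -17) = Mul(Mul(Add(-2, Mul(Rational(1, 2), Pow(22, Rational(1, 2)), 0)), 3), -17) = Mul(Mul(Add(-2, 0), 3), -17) = Mul(Mul(-2, 3), -17) = Mul(-6, -17) = 102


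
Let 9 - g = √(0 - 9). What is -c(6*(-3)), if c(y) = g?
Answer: -9 + 3*I ≈ -9.0 + 3.0*I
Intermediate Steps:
g = 9 - 3*I (g = 9 - √(0 - 9) = 9 - √(-9) = 9 - 3*I ≈ 9.0 - 3.0*I)
c(y) = 9 - 3*I
-c(6*(-3)) = -(9 - 3*I) = -9 + 3*I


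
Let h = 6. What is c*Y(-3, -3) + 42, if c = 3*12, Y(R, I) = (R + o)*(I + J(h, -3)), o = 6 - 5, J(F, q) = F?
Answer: -174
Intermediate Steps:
o = 1
Y(R, I) = (1 + R)*(6 + I) (Y(R, I) = (R + 1)*(I + 6) = (1 + R)*(6 + I))
c = 36
c*Y(-3, -3) + 42 = 36*(6 - 3 + 6*(-3) - 3*(-3)) + 42 = 36*(6 - 3 - 18 + 9) + 42 = 36*(-6) + 42 = -216 + 42 = -174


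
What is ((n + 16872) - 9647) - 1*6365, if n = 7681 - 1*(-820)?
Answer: 9361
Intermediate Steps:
n = 8501 (n = 7681 + 820 = 8501)
((n + 16872) - 9647) - 1*6365 = ((8501 + 16872) - 9647) - 1*6365 = (25373 - 9647) - 6365 = 15726 - 6365 = 9361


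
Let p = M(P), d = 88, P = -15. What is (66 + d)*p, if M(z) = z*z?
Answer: 34650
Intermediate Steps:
M(z) = z²
p = 225 (p = (-15)² = 225)
(66 + d)*p = (66 + 88)*225 = 154*225 = 34650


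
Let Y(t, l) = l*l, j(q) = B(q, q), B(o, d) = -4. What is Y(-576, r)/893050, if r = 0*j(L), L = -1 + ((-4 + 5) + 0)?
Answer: 0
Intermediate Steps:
L = 0 (L = -1 + (1 + 0) = -1 + 1 = 0)
j(q) = -4
r = 0 (r = 0*(-4) = 0)
Y(t, l) = l²
Y(-576, r)/893050 = 0²/893050 = 0*(1/893050) = 0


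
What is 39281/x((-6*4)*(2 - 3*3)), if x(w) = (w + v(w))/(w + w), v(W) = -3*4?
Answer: 1099868/13 ≈ 84605.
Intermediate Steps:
v(W) = -12
x(w) = (-12 + w)/(2*w) (x(w) = (w - 12)/(w + w) = (-12 + w)/((2*w)) = (-12 + w)*(1/(2*w)) = (-12 + w)/(2*w))
39281/x((-6*4)*(2 - 3*3)) = 39281/(((-12 + (-6*4)*(2 - 3*3))/(2*(((-6*4)*(2 - 3*3)))))) = 39281/(((-12 - 24*(2 - 9))/(2*((-24*(2 - 9)))))) = 39281/(((-12 - 24*(-7))/(2*((-24*(-7)))))) = 39281/(((1/2)*(-12 + 168)/168)) = 39281/(((1/2)*(1/168)*156)) = 39281/(13/28) = 39281*(28/13) = 1099868/13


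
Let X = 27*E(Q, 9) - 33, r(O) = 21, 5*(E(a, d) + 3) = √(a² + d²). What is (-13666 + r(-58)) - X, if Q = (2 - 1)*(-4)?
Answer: -13531 - 27*√97/5 ≈ -13584.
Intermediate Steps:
Q = -4 (Q = 1*(-4) = -4)
E(a, d) = -3 + √(a² + d²)/5
X = -114 + 27*√97/5 (X = 27*(-3 + √((-4)² + 9²)/5) - 33 = 27*(-3 + √(16 + 81)/5) - 33 = 27*(-3 + √97/5) - 33 = (-81 + 27*√97/5) - 33 = -114 + 27*√97/5 ≈ -60.816)
(-13666 + r(-58)) - X = (-13666 + 21) - (-114 + 27*√97/5) = -13645 + (114 - 27*√97/5) = -13531 - 27*√97/5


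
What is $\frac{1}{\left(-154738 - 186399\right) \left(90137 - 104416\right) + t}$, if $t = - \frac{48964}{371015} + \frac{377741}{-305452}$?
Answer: $\frac{16189610540}{78861134541466774871} \approx 2.0529 \cdot 10^{-10}$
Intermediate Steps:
$t = - \frac{22157675549}{16189610540}$ ($t = \left(-48964\right) \frac{1}{371015} + 377741 \left(- \frac{1}{305452}\right) = - \frac{48964}{371015} - \frac{53963}{43636} = - \frac{22157675549}{16189610540} \approx -1.3686$)
$\frac{1}{\left(-154738 - 186399\right) \left(90137 - 104416\right) + t} = \frac{1}{\left(-154738 - 186399\right) \left(90137 - 104416\right) - \frac{22157675549}{16189610540}} = \frac{1}{\left(-341137\right) \left(-14279\right) - \frac{22157675549}{16189610540}} = \frac{1}{4871095223 - \frac{22157675549}{16189610540}} = \frac{1}{\frac{78861134541466774871}{16189610540}} = \frac{16189610540}{78861134541466774871}$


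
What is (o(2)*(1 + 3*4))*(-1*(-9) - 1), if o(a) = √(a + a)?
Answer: 208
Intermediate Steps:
o(a) = √2*√a (o(a) = √(2*a) = √2*√a)
(o(2)*(1 + 3*4))*(-1*(-9) - 1) = ((√2*√2)*(1 + 3*4))*(-1*(-9) - 1) = (2*(1 + 12))*(9 - 1) = (2*13)*8 = 26*8 = 208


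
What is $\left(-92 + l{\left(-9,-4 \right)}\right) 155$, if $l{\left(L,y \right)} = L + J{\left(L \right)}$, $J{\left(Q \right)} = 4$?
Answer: $-15035$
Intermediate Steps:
$l{\left(L,y \right)} = 4 + L$ ($l{\left(L,y \right)} = L + 4 = 4 + L$)
$\left(-92 + l{\left(-9,-4 \right)}\right) 155 = \left(-92 + \left(4 - 9\right)\right) 155 = \left(-92 - 5\right) 155 = \left(-97\right) 155 = -15035$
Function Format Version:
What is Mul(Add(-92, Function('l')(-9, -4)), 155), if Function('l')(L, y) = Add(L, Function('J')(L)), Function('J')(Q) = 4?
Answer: -15035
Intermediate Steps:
Function('l')(L, y) = Add(4, L) (Function('l')(L, y) = Add(L, 4) = Add(4, L))
Mul(Add(-92, Function('l')(-9, -4)), 155) = Mul(Add(-92, Add(4, -9)), 155) = Mul(Add(-92, -5), 155) = Mul(-97, 155) = -15035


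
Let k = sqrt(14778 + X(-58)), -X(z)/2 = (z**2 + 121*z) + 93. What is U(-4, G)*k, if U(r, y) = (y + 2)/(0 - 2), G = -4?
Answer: 10*sqrt(219) ≈ 147.99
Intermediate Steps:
U(r, y) = -1 - y/2 (U(r, y) = (2 + y)/(-2) = (2 + y)*(-1/2) = -1 - y/2)
X(z) = -186 - 242*z - 2*z**2 (X(z) = -2*((z**2 + 121*z) + 93) = -2*(93 + z**2 + 121*z) = -186 - 242*z - 2*z**2)
k = 10*sqrt(219) (k = sqrt(14778 + (-186 - 242*(-58) - 2*(-58)**2)) = sqrt(14778 + (-186 + 14036 - 2*3364)) = sqrt(14778 + (-186 + 14036 - 6728)) = sqrt(14778 + 7122) = sqrt(21900) = 10*sqrt(219) ≈ 147.99)
U(-4, G)*k = (-1 - 1/2*(-4))*(10*sqrt(219)) = (-1 + 2)*(10*sqrt(219)) = 1*(10*sqrt(219)) = 10*sqrt(219)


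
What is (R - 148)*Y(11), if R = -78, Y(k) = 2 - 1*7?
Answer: 1130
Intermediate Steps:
Y(k) = -5 (Y(k) = 2 - 7 = -5)
(R - 148)*Y(11) = (-78 - 148)*(-5) = -226*(-5) = 1130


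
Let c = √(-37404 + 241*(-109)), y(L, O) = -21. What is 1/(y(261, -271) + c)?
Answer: -21/64114 - I*√63673/64114 ≈ -0.00032754 - 0.0039357*I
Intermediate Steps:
c = I*√63673 (c = √(-37404 - 26269) = √(-63673) = I*√63673 ≈ 252.34*I)
1/(y(261, -271) + c) = 1/(-21 + I*√63673)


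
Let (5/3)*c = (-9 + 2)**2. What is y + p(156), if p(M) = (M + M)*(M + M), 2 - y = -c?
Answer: 486877/5 ≈ 97375.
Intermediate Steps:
c = 147/5 (c = 3*(-9 + 2)**2/5 = (3/5)*(-7)**2 = (3/5)*49 = 147/5 ≈ 29.400)
y = 157/5 (y = 2 - (-1)*147/5 = 2 - 1*(-147/5) = 2 + 147/5 = 157/5 ≈ 31.400)
p(M) = 4*M**2 (p(M) = (2*M)*(2*M) = 4*M**2)
y + p(156) = 157/5 + 4*156**2 = 157/5 + 4*24336 = 157/5 + 97344 = 486877/5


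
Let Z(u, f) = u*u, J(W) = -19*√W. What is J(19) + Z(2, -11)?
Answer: 4 - 19*√19 ≈ -78.819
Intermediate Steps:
Z(u, f) = u²
J(19) + Z(2, -11) = -19*√19 + 2² = -19*√19 + 4 = 4 - 19*√19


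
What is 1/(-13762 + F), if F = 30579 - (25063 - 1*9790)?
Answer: 1/1544 ≈ 0.00064767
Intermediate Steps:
F = 15306 (F = 30579 - (25063 - 9790) = 30579 - 1*15273 = 30579 - 15273 = 15306)
1/(-13762 + F) = 1/(-13762 + 15306) = 1/1544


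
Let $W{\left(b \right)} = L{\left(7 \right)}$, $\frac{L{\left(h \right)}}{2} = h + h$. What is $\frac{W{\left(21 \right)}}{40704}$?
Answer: $\frac{7}{10176} \approx 0.00068789$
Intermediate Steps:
$L{\left(h \right)} = 4 h$ ($L{\left(h \right)} = 2 \left(h + h\right) = 2 \cdot 2 h = 4 h$)
$W{\left(b \right)} = 28$ ($W{\left(b \right)} = 4 \cdot 7 = 28$)
$\frac{W{\left(21 \right)}}{40704} = \frac{28}{40704} = 28 \cdot \frac{1}{40704} = \frac{7}{10176}$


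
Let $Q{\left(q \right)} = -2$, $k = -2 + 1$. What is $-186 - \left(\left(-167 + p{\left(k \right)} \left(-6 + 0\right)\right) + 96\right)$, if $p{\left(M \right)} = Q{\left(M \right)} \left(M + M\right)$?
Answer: $-91$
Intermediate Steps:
$k = -1$
$p{\left(M \right)} = - 4 M$ ($p{\left(M \right)} = - 2 \left(M + M\right) = - 2 \cdot 2 M = - 4 M$)
$-186 - \left(\left(-167 + p{\left(k \right)} \left(-6 + 0\right)\right) + 96\right) = -186 - \left(\left(-167 + \left(-4\right) \left(-1\right) \left(-6 + 0\right)\right) + 96\right) = -186 - \left(\left(-167 + 4 \left(-6\right)\right) + 96\right) = -186 - \left(\left(-167 - 24\right) + 96\right) = -186 - \left(-191 + 96\right) = -186 - -95 = -186 + 95 = -91$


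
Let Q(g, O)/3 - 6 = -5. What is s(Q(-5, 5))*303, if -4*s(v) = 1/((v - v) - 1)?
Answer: 303/4 ≈ 75.750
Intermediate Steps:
Q(g, O) = 3 (Q(g, O) = 18 + 3*(-5) = 18 - 15 = 3)
s(v) = ¼ (s(v) = -1/(4*((v - v) - 1)) = -1/(4*(0 - 1)) = -¼/(-1) = -¼*(-1) = ¼)
s(Q(-5, 5))*303 = (¼)*303 = 303/4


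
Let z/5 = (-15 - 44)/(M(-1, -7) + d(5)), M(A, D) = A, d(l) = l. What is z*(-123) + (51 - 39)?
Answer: 36333/4 ≈ 9083.3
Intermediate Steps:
z = -295/4 (z = 5*((-15 - 44)/(-1 + 5)) = 5*(-59/4) = -295/4 ≈ -73.750)
z*(-123) + (51 - 39) = -295/4*(-123) + (51 - 39) = 36285/4 + 12 = 36333/4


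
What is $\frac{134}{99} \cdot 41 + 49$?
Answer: $\frac{10345}{99} \approx 104.49$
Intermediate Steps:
$\frac{134}{99} \cdot 41 + 49 = \frac{5494}{99} + 49 = \frac{10345}{99}$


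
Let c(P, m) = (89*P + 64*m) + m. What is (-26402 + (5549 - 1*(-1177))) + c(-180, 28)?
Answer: -33876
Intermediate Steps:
c(P, m) = 65*m + 89*P (c(P, m) = (64*m + 89*P) + m = 65*m + 89*P)
(-26402 + (5549 - 1*(-1177))) + c(-180, 28) = (-26402 + (5549 - 1*(-1177))) + (65*28 + 89*(-180)) = (-26402 + (5549 + 1177)) + (1820 - 16020) = (-26402 + 6726) - 14200 = -19676 - 14200 = -33876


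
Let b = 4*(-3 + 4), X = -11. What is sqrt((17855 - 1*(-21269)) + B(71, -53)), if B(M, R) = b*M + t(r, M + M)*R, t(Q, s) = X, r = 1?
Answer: sqrt(39991) ≈ 199.98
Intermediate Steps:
t(Q, s) = -11
b = 4 (b = 4*1 = 4)
B(M, R) = -11*R + 4*M (B(M, R) = 4*M - 11*R = -11*R + 4*M)
sqrt((17855 - 1*(-21269)) + B(71, -53)) = sqrt((17855 - 1*(-21269)) + (-11*(-53) + 4*71)) = sqrt((17855 + 21269) + (583 + 284)) = sqrt(39124 + 867) = sqrt(39991)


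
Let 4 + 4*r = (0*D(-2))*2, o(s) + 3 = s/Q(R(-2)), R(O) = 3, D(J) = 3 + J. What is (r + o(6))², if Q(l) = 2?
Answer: 1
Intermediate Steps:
o(s) = -3 + s/2
r = -1 (r = -1 + ((0*(3 - 2))*2)/4 = -1 + ((0*1)*2)/4 = -1 + (0*2)/4 = -1 + (¼)*0 = -1 + 0 = -1)
(r + o(6))² = (-1 + (-3 + (½)*6))² = (-1 + (-3 + 3))² = (-1 + 0)² = (-1)² = 1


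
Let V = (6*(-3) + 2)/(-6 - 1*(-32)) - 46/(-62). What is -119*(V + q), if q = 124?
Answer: -5952737/403 ≈ -14771.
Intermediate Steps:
V = 51/403 (V = (-18 + 2)/(-6 + 32) - 46*(-1/62) = -16/26 + 23/31 = -16*1/26 + 23/31 = -8/13 + 23/31 = 51/403 ≈ 0.12655)
-119*(V + q) = -119*(51/403 + 124) = -119*50023/403 = -5952737/403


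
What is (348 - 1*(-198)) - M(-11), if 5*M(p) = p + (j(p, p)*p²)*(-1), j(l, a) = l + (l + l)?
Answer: -1252/5 ≈ -250.40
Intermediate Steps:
j(l, a) = 3*l (j(l, a) = l + 2*l = 3*l)
M(p) = -3*p³/5 + p/5 (M(p) = (p + ((3*p)*p²)*(-1))/5 = (p + (3*p³)*(-1))/5 = (p - 3*p³)/5 = -3*p³/5 + p/5)
(348 - 1*(-198)) - M(-11) = (348 - 1*(-198)) - (-11)*(1 - 3*(-11)²)/5 = (348 + 198) - (-11)*(1 - 3*121)/5 = 546 - (-11)*(1 - 363)/5 = 546 - (-11)*(-362)/5 = 546 - 1*3982/5 = 546 - 3982/5 = -1252/5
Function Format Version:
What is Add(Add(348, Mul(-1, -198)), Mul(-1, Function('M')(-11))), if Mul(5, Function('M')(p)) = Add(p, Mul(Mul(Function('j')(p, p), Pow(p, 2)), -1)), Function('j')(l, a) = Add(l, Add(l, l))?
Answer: Rational(-1252, 5) ≈ -250.40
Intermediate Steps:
Function('j')(l, a) = Mul(3, l) (Function('j')(l, a) = Add(l, Mul(2, l)) = Mul(3, l))
Function('M')(p) = Add(Mul(Rational(-3, 5), Pow(p, 3)), Mul(Rational(1, 5), p)) (Function('M')(p) = Mul(Rational(1, 5), Add(p, Mul(Mul(Mul(3, p), Pow(p, 2)), -1))) = Mul(Rational(1, 5), Add(p, Mul(Mul(3, Pow(p, 3)), -1))) = Mul(Rational(1, 5), Add(p, Mul(-3, Pow(p, 3)))) = Add(Mul(Rational(-3, 5), Pow(p, 3)), Mul(Rational(1, 5), p)))
Add(Add(348, Mul(-1, -198)), Mul(-1, Function('M')(-11))) = Add(Add(348, Mul(-1, -198)), Mul(-1, Mul(Rational(1, 5), -11, Add(1, Mul(-3, Pow(-11, 2)))))) = Add(Add(348, 198), Mul(-1, Mul(Rational(1, 5), -11, Add(1, Mul(-3, 121))))) = Add(546, Mul(-1, Mul(Rational(1, 5), -11, Add(1, -363)))) = Add(546, Mul(-1, Mul(Rational(1, 5), -11, -362))) = Add(546, Mul(-1, Rational(3982, 5))) = Add(546, Rational(-3982, 5)) = Rational(-1252, 5)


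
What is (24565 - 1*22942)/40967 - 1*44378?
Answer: -1818031903/40967 ≈ -44378.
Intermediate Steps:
(24565 - 1*22942)/40967 - 1*44378 = (24565 - 22942)*(1/40967) - 44378 = 1623*(1/40967) - 44378 = 1623/40967 - 44378 = -1818031903/40967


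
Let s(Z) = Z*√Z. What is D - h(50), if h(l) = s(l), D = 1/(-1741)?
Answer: -1/1741 - 250*√2 ≈ -353.55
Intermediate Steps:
D = -1/1741 ≈ -0.00057438
s(Z) = Z^(3/2)
h(l) = l^(3/2)
D - h(50) = -1/1741 - 50^(3/2) = -1/1741 - 250*√2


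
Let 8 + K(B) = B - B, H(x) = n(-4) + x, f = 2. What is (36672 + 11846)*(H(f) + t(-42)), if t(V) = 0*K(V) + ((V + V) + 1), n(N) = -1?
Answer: -3978476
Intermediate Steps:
H(x) = -1 + x
K(B) = -8 (K(B) = -8 + (B - B) = -8 + 0 = -8)
t(V) = 1 + 2*V (t(V) = 0*(-8) + ((V + V) + 1) = 0 + (2*V + 1) = 0 + (1 + 2*V) = 1 + 2*V)
(36672 + 11846)*(H(f) + t(-42)) = (36672 + 11846)*((-1 + 2) + (1 + 2*(-42))) = 48518*(1 + (1 - 84)) = 48518*(1 - 83) = 48518*(-82) = -3978476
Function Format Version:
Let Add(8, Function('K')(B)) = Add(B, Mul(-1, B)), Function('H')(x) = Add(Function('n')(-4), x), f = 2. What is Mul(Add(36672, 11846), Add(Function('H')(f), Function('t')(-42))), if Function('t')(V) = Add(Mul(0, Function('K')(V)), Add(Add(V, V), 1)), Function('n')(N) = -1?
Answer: -3978476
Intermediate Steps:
Function('H')(x) = Add(-1, x)
Function('K')(B) = -8 (Function('K')(B) = Add(-8, Add(B, Mul(-1, B))) = Add(-8, 0) = -8)
Function('t')(V) = Add(1, Mul(2, V)) (Function('t')(V) = Add(Mul(0, -8), Add(Add(V, V), 1)) = Add(0, Add(Mul(2, V), 1)) = Add(0, Add(1, Mul(2, V))) = Add(1, Mul(2, V)))
Mul(Add(36672, 11846), Add(Function('H')(f), Function('t')(-42))) = Mul(Add(36672, 11846), Add(Add(-1, 2), Add(1, Mul(2, -42)))) = Mul(48518, Add(1, Add(1, -84))) = Mul(48518, Add(1, -83)) = Mul(48518, -82) = -3978476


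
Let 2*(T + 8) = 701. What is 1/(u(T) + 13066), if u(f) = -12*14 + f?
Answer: 2/26481 ≈ 7.5526e-5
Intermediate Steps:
T = 685/2 (T = -8 + (½)*701 = -8 + 701/2 = 685/2 ≈ 342.50)
u(f) = -168 + f
1/(u(T) + 13066) = 1/((-168 + 685/2) + 13066) = 1/(349/2 + 13066) = 1/(26481/2) = 2/26481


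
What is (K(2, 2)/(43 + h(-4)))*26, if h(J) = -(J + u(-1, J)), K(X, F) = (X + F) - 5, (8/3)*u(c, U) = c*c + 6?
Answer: -208/355 ≈ -0.58592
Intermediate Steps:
u(c, U) = 9/4 + 3*c²/8 (u(c, U) = 3*(c*c + 6)/8 = 3*(c² + 6)/8 = 3*(6 + c²)/8 = 9/4 + 3*c²/8)
K(X, F) = -5 + F + X (K(X, F) = (F + X) - 5 = -5 + F + X)
h(J) = -21/8 - J (h(J) = -(J + (9/4 + (3/8)*(-1)²)) = -(J + (9/4 + (3/8)*1)) = -(J + (9/4 + 3/8)) = -(J + 21/8) = -(21/8 + J) = -21/8 - J)
(K(2, 2)/(43 + h(-4)))*26 = ((-5 + 2 + 2)/(43 + (-21/8 - 1*(-4))))*26 = (-1/(43 + (-21/8 + 4)))*26 = (-1/(43 + 11/8))*26 = (-1/(355/8))*26 = ((8/355)*(-1))*26 = -8/355*26 = -208/355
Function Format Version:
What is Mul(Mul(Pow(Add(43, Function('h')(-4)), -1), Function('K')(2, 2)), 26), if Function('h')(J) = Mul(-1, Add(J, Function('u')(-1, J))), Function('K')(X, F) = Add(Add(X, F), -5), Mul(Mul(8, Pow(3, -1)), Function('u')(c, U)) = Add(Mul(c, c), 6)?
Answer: Rational(-208, 355) ≈ -0.58592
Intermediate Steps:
Function('u')(c, U) = Add(Rational(9, 4), Mul(Rational(3, 8), Pow(c, 2))) (Function('u')(c, U) = Mul(Rational(3, 8), Add(Mul(c, c), 6)) = Mul(Rational(3, 8), Add(Pow(c, 2), 6)) = Mul(Rational(3, 8), Add(6, Pow(c, 2))) = Add(Rational(9, 4), Mul(Rational(3, 8), Pow(c, 2))))
Function('K')(X, F) = Add(-5, F, X) (Function('K')(X, F) = Add(Add(F, X), -5) = Add(-5, F, X))
Function('h')(J) = Add(Rational(-21, 8), Mul(-1, J)) (Function('h')(J) = Mul(-1, Add(J, Add(Rational(9, 4), Mul(Rational(3, 8), Pow(-1, 2))))) = Mul(-1, Add(J, Add(Rational(9, 4), Mul(Rational(3, 8), 1)))) = Mul(-1, Add(J, Add(Rational(9, 4), Rational(3, 8)))) = Mul(-1, Add(J, Rational(21, 8))) = Mul(-1, Add(Rational(21, 8), J)) = Add(Rational(-21, 8), Mul(-1, J)))
Mul(Mul(Pow(Add(43, Function('h')(-4)), -1), Function('K')(2, 2)), 26) = Mul(Mul(Pow(Add(43, Add(Rational(-21, 8), Mul(-1, -4))), -1), Add(-5, 2, 2)), 26) = Mul(Mul(Pow(Add(43, Add(Rational(-21, 8), 4)), -1), -1), 26) = Mul(Mul(Pow(Add(43, Rational(11, 8)), -1), -1), 26) = Mul(Mul(Pow(Rational(355, 8), -1), -1), 26) = Mul(Mul(Rational(8, 355), -1), 26) = Mul(Rational(-8, 355), 26) = Rational(-208, 355)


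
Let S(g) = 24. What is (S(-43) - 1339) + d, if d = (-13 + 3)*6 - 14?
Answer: -1389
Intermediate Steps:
d = -74 (d = -10*6 - 14 = -60 - 14 = -74)
(S(-43) - 1339) + d = (24 - 1339) - 74 = -1315 - 74 = -1389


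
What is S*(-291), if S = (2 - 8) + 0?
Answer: 1746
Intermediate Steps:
S = -6 (S = -6 + 0 = -6)
S*(-291) = -6*(-291) = 1746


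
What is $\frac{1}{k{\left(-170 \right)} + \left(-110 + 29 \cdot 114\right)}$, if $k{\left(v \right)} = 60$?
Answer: $\frac{1}{3256} \approx 0.00030713$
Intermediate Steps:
$\frac{1}{k{\left(-170 \right)} + \left(-110 + 29 \cdot 114\right)} = \frac{1}{60 + \left(-110 + 29 \cdot 114\right)} = \frac{1}{60 + \left(-110 + 3306\right)} = \frac{1}{60 + 3196} = \frac{1}{3256}$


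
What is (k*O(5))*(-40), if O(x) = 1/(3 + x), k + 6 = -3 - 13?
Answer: 110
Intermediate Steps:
k = -22 (k = -6 + (-3 - 13) = -6 - 16 = -22)
(k*O(5))*(-40) = -22/(3 + 5)*(-40) = -22/8*(-40) = -22*⅛*(-40) = -11/4*(-40) = 110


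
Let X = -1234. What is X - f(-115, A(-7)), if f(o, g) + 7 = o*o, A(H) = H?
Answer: -14452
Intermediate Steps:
f(o, g) = -7 + o**2 (f(o, g) = -7 + o*o = -7 + o**2)
X - f(-115, A(-7)) = -1234 - (-7 + (-115)**2) = -1234 - (-7 + 13225) = -1234 - 1*13218 = -1234 - 13218 = -14452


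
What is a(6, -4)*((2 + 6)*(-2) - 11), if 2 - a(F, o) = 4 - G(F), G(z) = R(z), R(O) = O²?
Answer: -918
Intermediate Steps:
G(z) = z²
a(F, o) = -2 + F² (a(F, o) = 2 - (4 - F²) = 2 + (-4 + F²) = -2 + F²)
a(6, -4)*((2 + 6)*(-2) - 11) = (-2 + 6²)*((2 + 6)*(-2) - 11) = (-2 + 36)*(8*(-2) - 11) = 34*(-16 - 11) = 34*(-27) = -918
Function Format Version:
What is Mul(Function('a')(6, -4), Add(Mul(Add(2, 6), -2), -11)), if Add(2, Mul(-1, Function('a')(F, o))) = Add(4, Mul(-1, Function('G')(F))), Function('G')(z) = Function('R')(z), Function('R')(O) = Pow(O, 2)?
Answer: -918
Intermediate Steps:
Function('G')(z) = Pow(z, 2)
Function('a')(F, o) = Add(-2, Pow(F, 2)) (Function('a')(F, o) = Add(2, Mul(-1, Add(4, Mul(-1, Pow(F, 2))))) = Add(2, Add(-4, Pow(F, 2))) = Add(-2, Pow(F, 2)))
Mul(Function('a')(6, -4), Add(Mul(Add(2, 6), -2), -11)) = Mul(Add(-2, Pow(6, 2)), Add(Mul(Add(2, 6), -2), -11)) = Mul(Add(-2, 36), Add(Mul(8, -2), -11)) = Mul(34, Add(-16, -11)) = Mul(34, -27) = -918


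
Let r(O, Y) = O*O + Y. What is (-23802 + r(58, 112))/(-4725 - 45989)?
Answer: 10163/25357 ≈ 0.40080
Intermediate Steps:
r(O, Y) = Y + O**2 (r(O, Y) = O**2 + Y = Y + O**2)
(-23802 + r(58, 112))/(-4725 - 45989) = (-23802 + (112 + 58**2))/(-4725 - 45989) = (-23802 + (112 + 3364))/(-50714) = (-23802 + 3476)*(-1/50714) = -20326*(-1/50714) = 10163/25357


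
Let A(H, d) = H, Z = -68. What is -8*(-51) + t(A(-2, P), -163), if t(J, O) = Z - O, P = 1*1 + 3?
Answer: 503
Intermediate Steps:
P = 4 (P = 1 + 3 = 4)
t(J, O) = -68 - O
-8*(-51) + t(A(-2, P), -163) = -8*(-51) + (-68 - 1*(-163)) = 408 + (-68 + 163) = 408 + 95 = 503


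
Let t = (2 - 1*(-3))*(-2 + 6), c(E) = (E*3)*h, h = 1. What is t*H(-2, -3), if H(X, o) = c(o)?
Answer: -180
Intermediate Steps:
c(E) = 3*E (c(E) = (E*3)*1 = (3*E)*1 = 3*E)
t = 20 (t = (2 + 3)*4 = 5*4 = 20)
H(X, o) = 3*o
t*H(-2, -3) = 20*(3*(-3)) = 20*(-9) = -180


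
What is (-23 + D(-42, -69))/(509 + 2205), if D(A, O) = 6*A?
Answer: -275/2714 ≈ -0.10133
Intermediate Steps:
(-23 + D(-42, -69))/(509 + 2205) = (-23 + 6*(-42))/(509 + 2205) = (-23 - 252)/2714 = -275*1/2714 = -275/2714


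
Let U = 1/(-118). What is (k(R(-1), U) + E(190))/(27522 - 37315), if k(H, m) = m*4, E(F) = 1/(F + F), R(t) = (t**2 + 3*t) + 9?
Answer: 701/219559060 ≈ 3.1928e-6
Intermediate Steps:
R(t) = 9 + t**2 + 3*t
U = -1/118 ≈ -0.0084746
E(F) = 1/(2*F)
k(H, m) = 4*m
(k(R(-1), U) + E(190))/(27522 - 37315) = (4*(-1/118) + (1/2)/190)/(27522 - 37315) = (-2/59 + (1/2)*(1/190))/(-9793) = (-2/59 + 1/380)*(-1/9793) = -701/22420*(-1/9793) = 701/219559060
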